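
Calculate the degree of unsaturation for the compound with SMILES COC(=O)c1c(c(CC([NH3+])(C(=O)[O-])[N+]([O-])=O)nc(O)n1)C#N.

9

Molecular formula from the SMILES: C10H9N5O7.
DoU = (2C + 2 + N − H − X)/2 = (2·10 + 2 + 5 − 9 − 0)/2 = 18/2 = 9.
(Structurally: 1 ring(s) + 8 π bond(s) = 9.)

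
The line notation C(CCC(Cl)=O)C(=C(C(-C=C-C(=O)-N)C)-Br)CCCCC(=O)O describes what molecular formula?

C16H23BrClNO4

Heavy atoms from the SMILES: 1 Br, 16 C, 1 Cl, 1 N, 4 O.
Implicit hydrogens by atom environment:
  7 × C: 2 H each → 14
  5 × C: no H
  3 × C: 1 H each → 3
  3 × O: no H
  1 × Br: no H
  1 × C: 3 H
  1 × Cl: no H
  1 × N: 2 H
  1 × O: 1 H
  Total hydrogens = 23.
Molecular formula: C16H23BrClNO4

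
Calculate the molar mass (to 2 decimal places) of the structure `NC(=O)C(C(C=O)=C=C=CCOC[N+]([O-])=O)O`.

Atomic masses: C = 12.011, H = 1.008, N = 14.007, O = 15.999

Molecular formula: C9H10N2O6.
M = 9×12.011 + 10×1.008 + 2×14.007 + 6×15.999 = 242.19 g/mol.

242.19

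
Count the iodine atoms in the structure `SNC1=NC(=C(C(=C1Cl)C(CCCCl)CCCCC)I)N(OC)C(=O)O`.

1

The symbol for iodine appears 1 time in the SMILES.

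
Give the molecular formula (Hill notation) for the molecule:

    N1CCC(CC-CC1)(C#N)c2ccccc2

C14H18N2

Heavy atoms from the SMILES: 14 C, 2 N.
Implicit hydrogens by atom environment:
  6 × C: 2 H each → 12
  5 × C (aromatic): 1 H each → 5
  2 × C: no H
  1 × C (aromatic): no H
  1 × N: 1 H
  1 × N: no H
  Total hydrogens = 18.
Molecular formula: C14H18N2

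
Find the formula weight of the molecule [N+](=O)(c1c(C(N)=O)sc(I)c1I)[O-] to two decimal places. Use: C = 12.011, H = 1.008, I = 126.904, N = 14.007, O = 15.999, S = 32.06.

423.95

Molecular formula: C5H2I2N2O3S.
M = 5×12.011 + 2×1.008 + 2×126.904 + 2×14.007 + 3×15.999 + 1×32.06 = 423.95 g/mol.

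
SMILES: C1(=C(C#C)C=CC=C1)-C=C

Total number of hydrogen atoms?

Hydrogens are implicit in SMILES; fill each atom to its normal valence:
  4 × C (aromatic): 1 H each → 4
  2 × C: 1 H each → 2
  2 × C (aromatic): no H
  1 × C: 2 H
  1 × C: no H
  Total hydrogens = 8.

8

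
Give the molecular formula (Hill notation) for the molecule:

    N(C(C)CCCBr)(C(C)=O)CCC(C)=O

C11H20BrNO2

Heavy atoms from the SMILES: 1 Br, 11 C, 1 N, 2 O.
Implicit hydrogens by atom environment:
  5 × C: 2 H each → 10
  3 × C: 3 H each → 9
  2 × C: no H
  2 × O: no H
  1 × Br: no H
  1 × C: 1 H
  1 × N: no H
  Total hydrogens = 20.
Molecular formula: C11H20BrNO2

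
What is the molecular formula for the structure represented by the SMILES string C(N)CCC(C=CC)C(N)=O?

C8H16N2O

Heavy atoms from the SMILES: 8 C, 2 N, 1 O.
Implicit hydrogens by atom environment:
  3 × C: 2 H each → 6
  3 × C: 1 H each → 3
  2 × N: 2 H each → 4
  1 × C: 3 H
  1 × C: no H
  1 × O: no H
  Total hydrogens = 16.
Molecular formula: C8H16N2O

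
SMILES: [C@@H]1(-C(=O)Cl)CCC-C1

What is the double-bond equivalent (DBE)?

Molecular formula from the SMILES: C6H9ClO.
DoU = (2C + 2 + N − H − X)/2 = (2·6 + 2 + 0 − 9 − 1)/2 = 4/2 = 2.
(Structurally: 1 ring(s) + 1 π bond(s) = 2.)

2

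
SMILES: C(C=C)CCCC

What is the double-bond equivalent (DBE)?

1

Molecular formula from the SMILES: C7H14.
DoU = (2C + 2 + N − H − X)/2 = (2·7 + 2 + 0 − 14 − 0)/2 = 2/2 = 1.
(Structurally: 0 ring(s) + 1 π bond(s) = 1.)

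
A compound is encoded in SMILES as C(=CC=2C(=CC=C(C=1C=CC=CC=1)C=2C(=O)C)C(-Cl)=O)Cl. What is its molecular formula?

C17H12Cl2O2

Heavy atoms from the SMILES: 17 C, 2 Cl, 2 O.
Implicit hydrogens by atom environment:
  7 × C (aromatic): 1 H each → 7
  5 × C (aromatic): no H
  2 × C: 1 H each → 2
  2 × C: no H
  2 × Cl: no H
  2 × O: no H
  1 × C: 3 H
  Total hydrogens = 12.
Molecular formula: C17H12Cl2O2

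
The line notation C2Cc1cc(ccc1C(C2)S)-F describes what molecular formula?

Heavy atoms from the SMILES: 10 C, 1 F, 1 S.
Implicit hydrogens by atom environment:
  3 × C: 2 H each → 6
  3 × C (aromatic): 1 H each → 3
  3 × C (aromatic): no H
  1 × C: 1 H
  1 × F: no H
  1 × S: 1 H
  Total hydrogens = 11.
Molecular formula: C10H11FS

C10H11FS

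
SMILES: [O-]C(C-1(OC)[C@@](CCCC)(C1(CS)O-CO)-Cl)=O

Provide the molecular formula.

C11H18ClO5S-

Heavy atoms from the SMILES: 11 C, 1 Cl, 5 O, 1 S.
Implicit hydrogens by atom environment:
  5 × C: 2 H each → 10
  4 × C: no H
  3 × O: no H
  2 × C: 3 H each → 6
  1 × Cl: no H
  1 × O: 1 H
  1 × O (charge -1): no H
  1 × S: 1 H
  Total hydrogens = 18.
Net charge -1.
Molecular formula: C11H18ClO5S-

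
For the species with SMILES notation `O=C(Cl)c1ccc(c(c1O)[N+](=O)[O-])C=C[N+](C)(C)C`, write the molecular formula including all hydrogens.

Heavy atoms from the SMILES: 12 C, 1 Cl, 2 N, 4 O.
Implicit hydrogens by atom environment:
  4 × C (aromatic): no H
  3 × C: 3 H each → 9
  2 × C (aromatic): 1 H each → 2
  2 × C: 1 H each → 2
  2 × N (charge +1): no H
  2 × O: no H
  1 × C: no H
  1 × Cl: no H
  1 × O: 1 H
  1 × O (charge -1): no H
  Total hydrogens = 14.
Net charge +1.
Molecular formula: C12H14ClN2O4+

C12H14ClN2O4+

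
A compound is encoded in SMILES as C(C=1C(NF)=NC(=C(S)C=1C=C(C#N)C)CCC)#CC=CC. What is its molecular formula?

Heavy atoms from the SMILES: 17 C, 1 F, 3 N, 1 S.
Implicit hydrogens by atom environment:
  5 × C (aromatic): no H
  4 × C: no H
  3 × C: 3 H each → 9
  3 × C: 1 H each → 3
  2 × C: 2 H each → 4
  1 × F: no H
  1 × N: 1 H
  1 × N (aromatic): no H
  1 × N: no H
  1 × S: 1 H
  Total hydrogens = 18.
Molecular formula: C17H18FN3S

C17H18FN3S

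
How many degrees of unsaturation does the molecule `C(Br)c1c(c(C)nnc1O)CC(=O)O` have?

Molecular formula from the SMILES: C8H9BrN2O3.
DoU = (2C + 2 + N − H − X)/2 = (2·8 + 2 + 2 − 9 − 1)/2 = 10/2 = 5.
(Structurally: 1 ring(s) + 4 π bond(s) = 5.)

5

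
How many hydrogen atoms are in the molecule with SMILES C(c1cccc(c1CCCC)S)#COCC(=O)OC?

Hydrogens are implicit in SMILES; fill each atom to its normal valence:
  4 × C: 2 H each → 8
  3 × C (aromatic): 1 H each → 3
  3 × C (aromatic): no H
  3 × C: no H
  3 × O: no H
  2 × C: 3 H each → 6
  1 × S: 1 H
  Total hydrogens = 18.

18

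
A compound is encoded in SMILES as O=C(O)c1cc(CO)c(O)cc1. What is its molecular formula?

Heavy atoms from the SMILES: 8 C, 4 O.
Implicit hydrogens by atom environment:
  3 × C (aromatic): 1 H each → 3
  3 × C (aromatic): no H
  3 × O: 1 H each → 3
  1 × C: 2 H
  1 × C: no H
  1 × O: no H
  Total hydrogens = 8.
Molecular formula: C8H8O4

C8H8O4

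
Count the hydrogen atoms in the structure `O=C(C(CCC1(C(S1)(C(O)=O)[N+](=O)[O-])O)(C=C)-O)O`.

Hydrogens are implicit in SMILES; fill each atom to its normal valence:
  5 × C: no H
  4 × O: 1 H each → 4
  3 × C: 2 H each → 6
  3 × O: no H
  1 × C: 1 H
  1 × N (charge +1): no H
  1 × O (charge -1): no H
  1 × S: no H
  Total hydrogens = 11.

11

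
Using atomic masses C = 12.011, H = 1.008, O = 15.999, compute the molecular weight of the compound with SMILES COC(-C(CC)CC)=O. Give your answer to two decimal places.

130.19

Molecular formula: C7H14O2.
M = 7×12.011 + 14×1.008 + 2×15.999 = 130.19 g/mol.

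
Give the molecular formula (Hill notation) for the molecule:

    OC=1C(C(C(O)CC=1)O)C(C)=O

Heavy atoms from the SMILES: 8 C, 4 O.
Implicit hydrogens by atom environment:
  4 × C: 1 H each → 4
  3 × O: 1 H each → 3
  2 × C: no H
  1 × C: 3 H
  1 × C: 2 H
  1 × O: no H
  Total hydrogens = 12.
Molecular formula: C8H12O4

C8H12O4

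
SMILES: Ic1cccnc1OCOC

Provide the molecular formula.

C7H8INO2

Heavy atoms from the SMILES: 7 C, 1 I, 1 N, 2 O.
Implicit hydrogens by atom environment:
  3 × C (aromatic): 1 H each → 3
  2 × C (aromatic): no H
  2 × O: no H
  1 × C: 3 H
  1 × C: 2 H
  1 × I: no H
  1 × N (aromatic): no H
  Total hydrogens = 8.
Molecular formula: C7H8INO2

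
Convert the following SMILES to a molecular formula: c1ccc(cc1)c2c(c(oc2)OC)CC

Heavy atoms from the SMILES: 13 C, 2 O.
Implicit hydrogens by atom environment:
  6 × C (aromatic): 1 H each → 6
  4 × C (aromatic): no H
  2 × C: 3 H each → 6
  1 × C: 2 H
  1 × O (aromatic): no H
  1 × O: no H
  Total hydrogens = 14.
Molecular formula: C13H14O2

C13H14O2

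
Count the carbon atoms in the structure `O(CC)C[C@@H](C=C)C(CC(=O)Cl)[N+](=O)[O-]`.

The symbol for carbon appears 9 times in the SMILES. (Cl is a single chlorine, not C + l.)

9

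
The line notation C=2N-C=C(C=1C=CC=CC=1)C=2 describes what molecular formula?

C10H9N

Heavy atoms from the SMILES: 10 C, 1 N.
Implicit hydrogens by atom environment:
  8 × C (aromatic): 1 H each → 8
  2 × C (aromatic): no H
  1 × N (aromatic): 1 H
  Total hydrogens = 9.
Molecular formula: C10H9N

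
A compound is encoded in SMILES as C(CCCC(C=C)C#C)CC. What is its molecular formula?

C11H18

Heavy atoms from the SMILES: 11 C.
Implicit hydrogens by atom environment:
  6 × C: 2 H each → 12
  3 × C: 1 H each → 3
  1 × C: 3 H
  1 × C: no H
  Total hydrogens = 18.
Molecular formula: C11H18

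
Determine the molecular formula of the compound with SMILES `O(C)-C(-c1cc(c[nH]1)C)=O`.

C7H9NO2

Heavy atoms from the SMILES: 7 C, 1 N, 2 O.
Implicit hydrogens by atom environment:
  2 × C: 3 H each → 6
  2 × C (aromatic): 1 H each → 2
  2 × C (aromatic): no H
  2 × O: no H
  1 × C: no H
  1 × N (aromatic): 1 H
  Total hydrogens = 9.
Molecular formula: C7H9NO2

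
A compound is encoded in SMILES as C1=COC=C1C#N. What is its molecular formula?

C5H3NO

Heavy atoms from the SMILES: 5 C, 1 N, 1 O.
Implicit hydrogens by atom environment:
  3 × C (aromatic): 1 H each → 3
  1 × C (aromatic): no H
  1 × C: no H
  1 × N: no H
  1 × O (aromatic): no H
  Total hydrogens = 3.
Molecular formula: C5H3NO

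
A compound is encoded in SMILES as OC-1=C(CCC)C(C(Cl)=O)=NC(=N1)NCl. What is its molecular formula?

Heavy atoms from the SMILES: 8 C, 2 Cl, 3 N, 2 O.
Implicit hydrogens by atom environment:
  4 × C (aromatic): no H
  2 × C: 2 H each → 4
  2 × Cl: no H
  2 × N (aromatic): no H
  1 × C: 3 H
  1 × C: no H
  1 × N: 1 H
  1 × O: 1 H
  1 × O: no H
  Total hydrogens = 9.
Molecular formula: C8H9Cl2N3O2

C8H9Cl2N3O2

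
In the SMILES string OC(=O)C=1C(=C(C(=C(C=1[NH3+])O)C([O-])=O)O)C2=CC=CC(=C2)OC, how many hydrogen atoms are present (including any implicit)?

Hydrogens are implicit in SMILES; fill each atom to its normal valence:
  8 × C (aromatic): no H
  4 × C (aromatic): 1 H each → 4
  3 × O: 1 H each → 3
  3 × O: no H
  2 × C: no H
  1 × C: 3 H
  1 × N (charge +1): 3 H
  1 × O (charge -1): no H
  Total hydrogens = 13.

13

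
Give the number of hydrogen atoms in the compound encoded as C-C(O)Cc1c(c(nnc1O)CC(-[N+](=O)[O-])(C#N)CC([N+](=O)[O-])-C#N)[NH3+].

16

Hydrogens are implicit in SMILES; fill each atom to its normal valence:
  4 × C (aromatic): no H
  3 × C: 2 H each → 6
  3 × C: no H
  2 × C: 1 H each → 2
  2 × N (aromatic): no H
  2 × N: no H
  2 × N (charge +1): no H
  2 × O: 1 H each → 2
  2 × O: no H
  2 × O (charge -1): no H
  1 × C: 3 H
  1 × N (charge +1): 3 H
  Total hydrogens = 16.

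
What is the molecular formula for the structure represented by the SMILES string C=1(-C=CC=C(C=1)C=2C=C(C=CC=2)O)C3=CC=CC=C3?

Heavy atoms from the SMILES: 18 C, 1 O.
Implicit hydrogens by atom environment:
  13 × C (aromatic): 1 H each → 13
  5 × C (aromatic): no H
  1 × O: 1 H
  Total hydrogens = 14.
Molecular formula: C18H14O

C18H14O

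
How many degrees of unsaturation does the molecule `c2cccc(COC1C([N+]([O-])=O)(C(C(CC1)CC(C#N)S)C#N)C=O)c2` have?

11

Molecular formula from the SMILES: C18H19N3O4S.
DoU = (2C + 2 + N − H − X)/2 = (2·18 + 2 + 3 − 19 − 0)/2 = 22/2 = 11.
(Structurally: 2 ring(s) + 9 π bond(s) = 11.)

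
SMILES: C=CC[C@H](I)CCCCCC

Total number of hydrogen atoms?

Hydrogens are implicit in SMILES; fill each atom to its normal valence:
  7 × C: 2 H each → 14
  2 × C: 1 H each → 2
  1 × C: 3 H
  1 × I: no H
  Total hydrogens = 19.

19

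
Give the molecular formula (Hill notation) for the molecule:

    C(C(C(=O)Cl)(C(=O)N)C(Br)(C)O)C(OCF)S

C8H12BrClFNO4S

Heavy atoms from the SMILES: 1 Br, 8 C, 1 Cl, 1 F, 1 N, 4 O, 1 S.
Implicit hydrogens by atom environment:
  4 × C: no H
  3 × O: no H
  2 × C: 2 H each → 4
  1 × Br: no H
  1 × C: 3 H
  1 × C: 1 H
  1 × Cl: no H
  1 × F: no H
  1 × N: 2 H
  1 × O: 1 H
  1 × S: 1 H
  Total hydrogens = 12.
Molecular formula: C8H12BrClFNO4S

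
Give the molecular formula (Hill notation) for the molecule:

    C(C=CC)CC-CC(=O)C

C9H16O

Heavy atoms from the SMILES: 9 C, 1 O.
Implicit hydrogens by atom environment:
  4 × C: 2 H each → 8
  2 × C: 3 H each → 6
  2 × C: 1 H each → 2
  1 × C: no H
  1 × O: no H
  Total hydrogens = 16.
Molecular formula: C9H16O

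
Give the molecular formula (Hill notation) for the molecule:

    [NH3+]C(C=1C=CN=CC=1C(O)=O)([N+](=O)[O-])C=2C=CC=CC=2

Heavy atoms from the SMILES: 13 C, 3 N, 4 O.
Implicit hydrogens by atom environment:
  8 × C (aromatic): 1 H each → 8
  3 × C (aromatic): no H
  2 × C: no H
  2 × O: no H
  1 × N (charge +1): 3 H
  1 × N (aromatic): no H
  1 × N (charge +1): no H
  1 × O: 1 H
  1 × O (charge -1): no H
  Total hydrogens = 12.
Net charge +1.
Molecular formula: C13H12N3O4+

C13H12N3O4+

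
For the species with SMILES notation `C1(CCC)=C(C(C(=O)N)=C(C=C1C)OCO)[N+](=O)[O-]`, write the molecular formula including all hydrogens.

C12H16N2O5

Heavy atoms from the SMILES: 12 C, 2 N, 5 O.
Implicit hydrogens by atom environment:
  5 × C (aromatic): no H
  3 × C: 2 H each → 6
  3 × O: no H
  2 × C: 3 H each → 6
  1 × C (aromatic): 1 H
  1 × C: no H
  1 × N: 2 H
  1 × N (charge +1): no H
  1 × O: 1 H
  1 × O (charge -1): no H
  Total hydrogens = 16.
Molecular formula: C12H16N2O5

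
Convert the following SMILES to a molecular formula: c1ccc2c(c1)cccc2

C10H8

Heavy atoms from the SMILES: 10 C.
Implicit hydrogens by atom environment:
  8 × C (aromatic): 1 H each → 8
  2 × C (aromatic): no H
  Total hydrogens = 8.
Molecular formula: C10H8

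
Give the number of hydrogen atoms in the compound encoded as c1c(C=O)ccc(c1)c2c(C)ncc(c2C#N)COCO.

14

Hydrogens are implicit in SMILES; fill each atom to its normal valence:
  6 × C (aromatic): no H
  5 × C (aromatic): 1 H each → 5
  2 × C: 2 H each → 4
  2 × O: no H
  1 × C: 3 H
  1 × C: 1 H
  1 × C: no H
  1 × N (aromatic): no H
  1 × N: no H
  1 × O: 1 H
  Total hydrogens = 14.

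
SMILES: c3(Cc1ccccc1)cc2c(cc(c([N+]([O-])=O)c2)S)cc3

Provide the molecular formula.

Heavy atoms from the SMILES: 17 C, 1 N, 2 O, 1 S.
Implicit hydrogens by atom environment:
  10 × C (aromatic): 1 H each → 10
  6 × C (aromatic): no H
  1 × C: 2 H
  1 × N (charge +1): no H
  1 × O: no H
  1 × O (charge -1): no H
  1 × S: 1 H
  Total hydrogens = 13.
Molecular formula: C17H13NO2S

C17H13NO2S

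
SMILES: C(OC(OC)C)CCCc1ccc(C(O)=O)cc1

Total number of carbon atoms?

14

The symbol for carbon appears 14 times in the SMILES. Lowercase c denotes aromatic carbon and counts toward C.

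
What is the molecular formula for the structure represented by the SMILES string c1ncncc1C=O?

C5H4N2O

Heavy atoms from the SMILES: 5 C, 2 N, 1 O.
Implicit hydrogens by atom environment:
  3 × C (aromatic): 1 H each → 3
  2 × N (aromatic): no H
  1 × C: 1 H
  1 × C (aromatic): no H
  1 × O: no H
  Total hydrogens = 4.
Molecular formula: C5H4N2O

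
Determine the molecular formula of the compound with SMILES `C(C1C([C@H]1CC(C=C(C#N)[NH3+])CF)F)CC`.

Heavy atoms from the SMILES: 12 C, 2 F, 2 N.
Implicit hydrogens by atom environment:
  5 × C: 1 H each → 5
  4 × C: 2 H each → 8
  2 × C: no H
  2 × F: no H
  1 × C: 3 H
  1 × N (charge +1): 3 H
  1 × N: no H
  Total hydrogens = 19.
Net charge +1.
Molecular formula: C12H19F2N2+

C12H19F2N2+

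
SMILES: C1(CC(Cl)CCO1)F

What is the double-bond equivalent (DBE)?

Molecular formula from the SMILES: C5H8ClFO.
DoU = (2C + 2 + N − H − X)/2 = (2·5 + 2 + 0 − 8 − 2)/2 = 2/2 = 1.
(Structurally: 1 ring(s) + 0 π bond(s) = 1.)

1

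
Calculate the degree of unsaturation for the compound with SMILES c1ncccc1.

4

Molecular formula from the SMILES: C5H5N.
DoU = (2C + 2 + N − H − X)/2 = (2·5 + 2 + 1 − 5 − 0)/2 = 8/2 = 4.
(Structurally: 1 ring(s) + 3 π bond(s) = 4.)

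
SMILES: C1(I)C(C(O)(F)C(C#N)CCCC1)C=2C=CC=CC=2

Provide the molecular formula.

Heavy atoms from the SMILES: 15 C, 1 F, 1 I, 1 N, 1 O.
Implicit hydrogens by atom environment:
  5 × C (aromatic): 1 H each → 5
  4 × C: 2 H each → 8
  3 × C: 1 H each → 3
  2 × C: no H
  1 × C (aromatic): no H
  1 × F: no H
  1 × I: no H
  1 × N: no H
  1 × O: 1 H
  Total hydrogens = 17.
Molecular formula: C15H17FINO

C15H17FINO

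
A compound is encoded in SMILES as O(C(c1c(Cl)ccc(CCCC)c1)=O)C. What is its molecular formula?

Heavy atoms from the SMILES: 12 C, 1 Cl, 2 O.
Implicit hydrogens by atom environment:
  3 × C: 2 H each → 6
  3 × C (aromatic): 1 H each → 3
  3 × C (aromatic): no H
  2 × C: 3 H each → 6
  2 × O: no H
  1 × C: no H
  1 × Cl: no H
  Total hydrogens = 15.
Molecular formula: C12H15ClO2

C12H15ClO2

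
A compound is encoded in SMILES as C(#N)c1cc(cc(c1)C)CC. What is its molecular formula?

C10H11N

Heavy atoms from the SMILES: 10 C, 1 N.
Implicit hydrogens by atom environment:
  3 × C (aromatic): 1 H each → 3
  3 × C (aromatic): no H
  2 × C: 3 H each → 6
  1 × C: 2 H
  1 × C: no H
  1 × N: no H
  Total hydrogens = 11.
Molecular formula: C10H11N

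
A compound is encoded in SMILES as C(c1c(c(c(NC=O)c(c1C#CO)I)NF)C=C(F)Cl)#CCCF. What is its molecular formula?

C15H9ClF3IN2O2

Heavy atoms from the SMILES: 15 C, 1 Cl, 3 F, 1 I, 2 N, 2 O.
Implicit hydrogens by atom environment:
  6 × C (aromatic): no H
  5 × C: no H
  3 × F: no H
  2 × C: 2 H each → 4
  2 × C: 1 H each → 2
  2 × N: 1 H each → 2
  1 × Cl: no H
  1 × I: no H
  1 × O: 1 H
  1 × O: no H
  Total hydrogens = 9.
Molecular formula: C15H9ClF3IN2O2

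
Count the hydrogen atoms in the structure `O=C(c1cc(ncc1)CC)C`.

Hydrogens are implicit in SMILES; fill each atom to its normal valence:
  3 × C (aromatic): 1 H each → 3
  2 × C: 3 H each → 6
  2 × C (aromatic): no H
  1 × C: 2 H
  1 × C: no H
  1 × N (aromatic): no H
  1 × O: no H
  Total hydrogens = 11.

11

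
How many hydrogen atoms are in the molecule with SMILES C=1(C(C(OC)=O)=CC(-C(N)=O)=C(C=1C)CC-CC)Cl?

18

Hydrogens are implicit in SMILES; fill each atom to its normal valence:
  5 × C (aromatic): no H
  3 × C: 3 H each → 9
  3 × C: 2 H each → 6
  3 × O: no H
  2 × C: no H
  1 × C (aromatic): 1 H
  1 × Cl: no H
  1 × N: 2 H
  Total hydrogens = 18.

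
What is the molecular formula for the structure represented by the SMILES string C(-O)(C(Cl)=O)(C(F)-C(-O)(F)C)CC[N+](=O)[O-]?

C7H10ClF2NO5

Heavy atoms from the SMILES: 7 C, 1 Cl, 2 F, 1 N, 5 O.
Implicit hydrogens by atom environment:
  3 × C: no H
  2 × C: 2 H each → 4
  2 × F: no H
  2 × O: 1 H each → 2
  2 × O: no H
  1 × C: 3 H
  1 × C: 1 H
  1 × Cl: no H
  1 × N (charge +1): no H
  1 × O (charge -1): no H
  Total hydrogens = 10.
Molecular formula: C7H10ClF2NO5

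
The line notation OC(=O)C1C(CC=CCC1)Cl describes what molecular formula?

C8H11ClO2

Heavy atoms from the SMILES: 8 C, 1 Cl, 2 O.
Implicit hydrogens by atom environment:
  4 × C: 1 H each → 4
  3 × C: 2 H each → 6
  1 × C: no H
  1 × Cl: no H
  1 × O: 1 H
  1 × O: no H
  Total hydrogens = 11.
Molecular formula: C8H11ClO2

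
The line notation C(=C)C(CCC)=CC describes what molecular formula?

Heavy atoms from the SMILES: 8 C.
Implicit hydrogens by atom environment:
  3 × C: 2 H each → 6
  2 × C: 3 H each → 6
  2 × C: 1 H each → 2
  1 × C: no H
  Total hydrogens = 14.
Molecular formula: C8H14

C8H14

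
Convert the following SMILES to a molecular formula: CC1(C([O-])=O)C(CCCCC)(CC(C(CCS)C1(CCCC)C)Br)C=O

Heavy atoms from the SMILES: 1 Br, 21 C, 3 O, 1 S.
Implicit hydrogens by atom environment:
  10 × C: 2 H each → 20
  4 × C: 3 H each → 12
  4 × C: no H
  3 × C: 1 H each → 3
  2 × O: no H
  1 × Br: no H
  1 × O (charge -1): no H
  1 × S: 1 H
  Total hydrogens = 36.
Net charge -1.
Molecular formula: C21H36BrO3S-

C21H36BrO3S-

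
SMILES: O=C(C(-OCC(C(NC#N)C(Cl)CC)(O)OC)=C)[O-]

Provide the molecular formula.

C11H16ClN2O5-

Heavy atoms from the SMILES: 11 C, 1 Cl, 2 N, 5 O.
Implicit hydrogens by atom environment:
  4 × C: no H
  3 × C: 2 H each → 6
  3 × O: no H
  2 × C: 3 H each → 6
  2 × C: 1 H each → 2
  1 × Cl: no H
  1 × N: 1 H
  1 × N: no H
  1 × O: 1 H
  1 × O (charge -1): no H
  Total hydrogens = 16.
Net charge -1.
Molecular formula: C11H16ClN2O5-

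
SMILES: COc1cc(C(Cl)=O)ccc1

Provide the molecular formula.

Heavy atoms from the SMILES: 8 C, 1 Cl, 2 O.
Implicit hydrogens by atom environment:
  4 × C (aromatic): 1 H each → 4
  2 × C (aromatic): no H
  2 × O: no H
  1 × C: 3 H
  1 × C: no H
  1 × Cl: no H
  Total hydrogens = 7.
Molecular formula: C8H7ClO2

C8H7ClO2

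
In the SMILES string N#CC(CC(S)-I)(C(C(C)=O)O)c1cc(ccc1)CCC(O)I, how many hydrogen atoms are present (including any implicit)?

Hydrogens are implicit in SMILES; fill each atom to its normal valence:
  4 × C (aromatic): 1 H each → 4
  3 × C: 2 H each → 6
  3 × C: 1 H each → 3
  3 × C: no H
  2 × C (aromatic): no H
  2 × I: no H
  2 × O: 1 H each → 2
  1 × C: 3 H
  1 × N: no H
  1 × O: no H
  1 × S: 1 H
  Total hydrogens = 19.

19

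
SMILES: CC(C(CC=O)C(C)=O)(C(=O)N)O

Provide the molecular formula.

Heavy atoms from the SMILES: 8 C, 1 N, 4 O.
Implicit hydrogens by atom environment:
  3 × C: no H
  3 × O: no H
  2 × C: 3 H each → 6
  2 × C: 1 H each → 2
  1 × C: 2 H
  1 × N: 2 H
  1 × O: 1 H
  Total hydrogens = 13.
Molecular formula: C8H13NO4

C8H13NO4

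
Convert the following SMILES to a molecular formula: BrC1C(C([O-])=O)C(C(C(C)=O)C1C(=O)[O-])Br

[C9H8Br2O5]2-

Heavy atoms from the SMILES: 2 Br, 9 C, 5 O.
Implicit hydrogens by atom environment:
  5 × C: 1 H each → 5
  3 × C: no H
  3 × O: no H
  2 × Br: no H
  2 × O (charge -1): no H
  1 × C: 3 H
  Total hydrogens = 8.
Net charge -2.
Molecular formula: [C9H8Br2O5]2-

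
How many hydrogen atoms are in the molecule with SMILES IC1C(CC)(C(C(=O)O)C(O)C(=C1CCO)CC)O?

21

Hydrogens are implicit in SMILES; fill each atom to its normal valence:
  4 × C: 2 H each → 8
  4 × C: no H
  4 × O: 1 H each → 4
  3 × C: 1 H each → 3
  2 × C: 3 H each → 6
  1 × I: no H
  1 × O: no H
  Total hydrogens = 21.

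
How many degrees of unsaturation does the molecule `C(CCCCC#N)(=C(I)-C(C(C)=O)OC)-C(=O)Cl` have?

5

Molecular formula from the SMILES: C12H15ClINO3.
DoU = (2C + 2 + N − H − X)/2 = (2·12 + 2 + 1 − 15 − 2)/2 = 10/2 = 5.
(Structurally: 0 ring(s) + 5 π bond(s) = 5.)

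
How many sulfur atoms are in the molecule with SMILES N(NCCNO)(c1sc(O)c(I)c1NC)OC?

The symbol for sulfur appears 1 time in the SMILES.

1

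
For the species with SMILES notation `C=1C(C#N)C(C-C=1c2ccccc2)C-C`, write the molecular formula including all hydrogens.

C14H15N

Heavy atoms from the SMILES: 14 C, 1 N.
Implicit hydrogens by atom environment:
  5 × C (aromatic): 1 H each → 5
  3 × C: 1 H each → 3
  2 × C: 2 H each → 4
  2 × C: no H
  1 × C: 3 H
  1 × C (aromatic): no H
  1 × N: no H
  Total hydrogens = 15.
Molecular formula: C14H15N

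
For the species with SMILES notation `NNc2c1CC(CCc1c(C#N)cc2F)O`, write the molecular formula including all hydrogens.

C11H12FN3O

Heavy atoms from the SMILES: 11 C, 1 F, 3 N, 1 O.
Implicit hydrogens by atom environment:
  5 × C (aromatic): no H
  3 × C: 2 H each → 6
  1 × C (aromatic): 1 H
  1 × C: 1 H
  1 × C: no H
  1 × F: no H
  1 × N: 2 H
  1 × N: 1 H
  1 × N: no H
  1 × O: 1 H
  Total hydrogens = 12.
Molecular formula: C11H12FN3O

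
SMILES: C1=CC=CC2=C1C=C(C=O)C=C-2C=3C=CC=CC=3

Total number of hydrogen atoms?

12

Hydrogens are implicit in SMILES; fill each atom to its normal valence:
  11 × C (aromatic): 1 H each → 11
  5 × C (aromatic): no H
  1 × C: 1 H
  1 × O: no H
  Total hydrogens = 12.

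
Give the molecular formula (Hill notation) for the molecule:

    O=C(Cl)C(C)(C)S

Heavy atoms from the SMILES: 4 C, 1 Cl, 1 O, 1 S.
Implicit hydrogens by atom environment:
  2 × C: 3 H each → 6
  2 × C: no H
  1 × Cl: no H
  1 × O: no H
  1 × S: 1 H
  Total hydrogens = 7.
Molecular formula: C4H7ClOS

C4H7ClOS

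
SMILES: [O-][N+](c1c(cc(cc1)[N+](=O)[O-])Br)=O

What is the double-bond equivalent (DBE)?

Molecular formula from the SMILES: C6H3BrN2O4.
DoU = (2C + 2 + N − H − X)/2 = (2·6 + 2 + 2 − 3 − 1)/2 = 12/2 = 6.
(Structurally: 1 ring(s) + 5 π bond(s) = 6.)

6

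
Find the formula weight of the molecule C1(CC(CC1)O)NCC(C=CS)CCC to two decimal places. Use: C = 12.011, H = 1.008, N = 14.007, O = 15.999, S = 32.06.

229.38

Molecular formula: C12H23NOS.
M = 12×12.011 + 23×1.008 + 1×14.007 + 1×15.999 + 1×32.06 = 229.38 g/mol.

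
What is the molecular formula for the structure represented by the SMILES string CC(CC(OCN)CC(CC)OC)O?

C10H23NO3

Heavy atoms from the SMILES: 10 C, 1 N, 3 O.
Implicit hydrogens by atom environment:
  4 × C: 2 H each → 8
  3 × C: 3 H each → 9
  3 × C: 1 H each → 3
  2 × O: no H
  1 × N: 2 H
  1 × O: 1 H
  Total hydrogens = 23.
Molecular formula: C10H23NO3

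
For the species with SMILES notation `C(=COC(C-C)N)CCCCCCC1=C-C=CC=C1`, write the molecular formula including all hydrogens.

Heavy atoms from the SMILES: 17 C, 1 N, 1 O.
Implicit hydrogens by atom environment:
  7 × C: 2 H each → 14
  5 × C (aromatic): 1 H each → 5
  3 × C: 1 H each → 3
  1 × C: 3 H
  1 × C (aromatic): no H
  1 × N: 2 H
  1 × O: no H
  Total hydrogens = 27.
Molecular formula: C17H27NO

C17H27NO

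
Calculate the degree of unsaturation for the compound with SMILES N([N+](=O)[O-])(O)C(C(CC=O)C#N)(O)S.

Molecular formula from the SMILES: C5H7N3O5S.
DoU = (2C + 2 + N − H − X)/2 = (2·5 + 2 + 3 − 7 − 0)/2 = 8/2 = 4.
(Structurally: 0 ring(s) + 4 π bond(s) = 4.)

4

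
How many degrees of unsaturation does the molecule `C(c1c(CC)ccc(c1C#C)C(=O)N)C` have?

7

Molecular formula from the SMILES: C13H15NO.
DoU = (2C + 2 + N − H − X)/2 = (2·13 + 2 + 1 − 15 − 0)/2 = 14/2 = 7.
(Structurally: 1 ring(s) + 6 π bond(s) = 7.)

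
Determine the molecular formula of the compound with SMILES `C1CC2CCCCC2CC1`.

Heavy atoms from the SMILES: 10 C.
Implicit hydrogens by atom environment:
  8 × C: 2 H each → 16
  2 × C: 1 H each → 2
  Total hydrogens = 18.
Molecular formula: C10H18

C10H18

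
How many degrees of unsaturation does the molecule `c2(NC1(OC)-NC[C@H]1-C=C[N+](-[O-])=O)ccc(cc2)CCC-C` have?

7

Molecular formula from the SMILES: C16H23N3O3.
DoU = (2C + 2 + N − H − X)/2 = (2·16 + 2 + 3 − 23 − 0)/2 = 14/2 = 7.
(Structurally: 2 ring(s) + 5 π bond(s) = 7.)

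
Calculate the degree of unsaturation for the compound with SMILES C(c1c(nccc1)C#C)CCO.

Molecular formula from the SMILES: C10H11NO.
DoU = (2C + 2 + N − H − X)/2 = (2·10 + 2 + 1 − 11 − 0)/2 = 12/2 = 6.
(Structurally: 1 ring(s) + 5 π bond(s) = 6.)

6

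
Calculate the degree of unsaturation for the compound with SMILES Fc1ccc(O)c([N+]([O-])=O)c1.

Molecular formula from the SMILES: C6H4FNO3.
DoU = (2C + 2 + N − H − X)/2 = (2·6 + 2 + 1 − 4 − 1)/2 = 10/2 = 5.
(Structurally: 1 ring(s) + 4 π bond(s) = 5.)

5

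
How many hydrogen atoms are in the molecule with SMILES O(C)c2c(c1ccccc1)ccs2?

10

Hydrogens are implicit in SMILES; fill each atom to its normal valence:
  7 × C (aromatic): 1 H each → 7
  3 × C (aromatic): no H
  1 × C: 3 H
  1 × O: no H
  1 × S (aromatic): no H
  Total hydrogens = 10.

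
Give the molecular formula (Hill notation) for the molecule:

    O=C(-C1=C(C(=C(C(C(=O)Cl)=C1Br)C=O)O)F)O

C9H3BrClFO5

Heavy atoms from the SMILES: 1 Br, 9 C, 1 Cl, 1 F, 5 O.
Implicit hydrogens by atom environment:
  6 × C (aromatic): no H
  3 × O: no H
  2 × C: no H
  2 × O: 1 H each → 2
  1 × Br: no H
  1 × C: 1 H
  1 × Cl: no H
  1 × F: no H
  Total hydrogens = 3.
Molecular formula: C9H3BrClFO5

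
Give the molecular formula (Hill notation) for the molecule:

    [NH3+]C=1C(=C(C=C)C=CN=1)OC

Heavy atoms from the SMILES: 8 C, 2 N, 1 O.
Implicit hydrogens by atom environment:
  3 × C (aromatic): no H
  2 × C (aromatic): 1 H each → 2
  1 × C: 3 H
  1 × C: 2 H
  1 × C: 1 H
  1 × N (charge +1): 3 H
  1 × N (aromatic): no H
  1 × O: no H
  Total hydrogens = 11.
Net charge +1.
Molecular formula: C8H11N2O+

C8H11N2O+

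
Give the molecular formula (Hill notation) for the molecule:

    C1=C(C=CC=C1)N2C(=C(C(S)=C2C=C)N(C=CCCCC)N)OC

C19H25N3OS

Heavy atoms from the SMILES: 19 C, 3 N, 1 O, 1 S.
Implicit hydrogens by atom environment:
  5 × C (aromatic): 1 H each → 5
  5 × C (aromatic): no H
  4 × C: 2 H each → 8
  3 × C: 1 H each → 3
  2 × C: 3 H each → 6
  1 × N: 2 H
  1 × N (aromatic): no H
  1 × N: no H
  1 × O: no H
  1 × S: 1 H
  Total hydrogens = 25.
Molecular formula: C19H25N3OS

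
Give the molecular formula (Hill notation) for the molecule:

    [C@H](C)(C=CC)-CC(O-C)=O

C8H14O2

Heavy atoms from the SMILES: 8 C, 2 O.
Implicit hydrogens by atom environment:
  3 × C: 3 H each → 9
  3 × C: 1 H each → 3
  2 × O: no H
  1 × C: 2 H
  1 × C: no H
  Total hydrogens = 14.
Molecular formula: C8H14O2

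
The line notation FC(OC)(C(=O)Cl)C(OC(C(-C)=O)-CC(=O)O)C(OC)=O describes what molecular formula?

C11H14ClFO8

Heavy atoms from the SMILES: 11 C, 1 Cl, 1 F, 8 O.
Implicit hydrogens by atom environment:
  7 × O: no H
  5 × C: no H
  3 × C: 3 H each → 9
  2 × C: 1 H each → 2
  1 × C: 2 H
  1 × Cl: no H
  1 × F: no H
  1 × O: 1 H
  Total hydrogens = 14.
Molecular formula: C11H14ClFO8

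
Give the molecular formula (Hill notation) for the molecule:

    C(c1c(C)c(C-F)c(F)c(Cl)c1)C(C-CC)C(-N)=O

C14H18ClF2NO

Heavy atoms from the SMILES: 14 C, 1 Cl, 2 F, 1 N, 1 O.
Implicit hydrogens by atom environment:
  5 × C (aromatic): no H
  4 × C: 2 H each → 8
  2 × C: 3 H each → 6
  2 × F: no H
  1 × C (aromatic): 1 H
  1 × C: 1 H
  1 × C: no H
  1 × Cl: no H
  1 × N: 2 H
  1 × O: no H
  Total hydrogens = 18.
Molecular formula: C14H18ClF2NO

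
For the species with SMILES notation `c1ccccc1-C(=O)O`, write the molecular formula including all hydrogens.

Heavy atoms from the SMILES: 7 C, 2 O.
Implicit hydrogens by atom environment:
  5 × C (aromatic): 1 H each → 5
  1 × C (aromatic): no H
  1 × C: no H
  1 × O: 1 H
  1 × O: no H
  Total hydrogens = 6.
Molecular formula: C7H6O2

C7H6O2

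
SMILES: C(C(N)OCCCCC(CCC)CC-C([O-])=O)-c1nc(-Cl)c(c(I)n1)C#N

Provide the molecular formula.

C18H25ClIN4O3-

Heavy atoms from the SMILES: 18 C, 1 Cl, 1 I, 4 N, 3 O.
Implicit hydrogens by atom environment:
  9 × C: 2 H each → 18
  4 × C (aromatic): no H
  2 × C: 1 H each → 2
  2 × C: no H
  2 × N (aromatic): no H
  2 × O: no H
  1 × C: 3 H
  1 × Cl: no H
  1 × I: no H
  1 × N: 2 H
  1 × N: no H
  1 × O (charge -1): no H
  Total hydrogens = 25.
Net charge -1.
Molecular formula: C18H25ClIN4O3-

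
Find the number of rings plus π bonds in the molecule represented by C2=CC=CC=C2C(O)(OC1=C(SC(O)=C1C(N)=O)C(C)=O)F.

Molecular formula from the SMILES: C14H12FNO5S.
DoU = (2C + 2 + N − H − X)/2 = (2·14 + 2 + 1 − 12 − 1)/2 = 18/2 = 9.
(Structurally: 2 ring(s) + 7 π bond(s) = 9.)

9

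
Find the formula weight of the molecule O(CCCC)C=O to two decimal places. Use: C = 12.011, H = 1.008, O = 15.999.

Molecular formula: C5H10O2.
M = 5×12.011 + 10×1.008 + 2×15.999 = 102.13 g/mol.

102.13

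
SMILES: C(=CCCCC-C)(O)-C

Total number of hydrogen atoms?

Hydrogens are implicit in SMILES; fill each atom to its normal valence:
  4 × C: 2 H each → 8
  2 × C: 3 H each → 6
  1 × C: 1 H
  1 × C: no H
  1 × O: 1 H
  Total hydrogens = 16.

16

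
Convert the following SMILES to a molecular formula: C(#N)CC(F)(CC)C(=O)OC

C7H10FNO2

Heavy atoms from the SMILES: 7 C, 1 F, 1 N, 2 O.
Implicit hydrogens by atom environment:
  3 × C: no H
  2 × C: 3 H each → 6
  2 × C: 2 H each → 4
  2 × O: no H
  1 × F: no H
  1 × N: no H
  Total hydrogens = 10.
Molecular formula: C7H10FNO2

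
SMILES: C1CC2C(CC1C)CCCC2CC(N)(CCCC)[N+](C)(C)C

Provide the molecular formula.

C20H41N2+

Heavy atoms from the SMILES: 20 C, 2 N.
Implicit hydrogens by atom environment:
  10 × C: 2 H each → 20
  5 × C: 3 H each → 15
  4 × C: 1 H each → 4
  1 × C: no H
  1 × N: 2 H
  1 × N (charge +1): no H
  Total hydrogens = 41.
Net charge +1.
Molecular formula: C20H41N2+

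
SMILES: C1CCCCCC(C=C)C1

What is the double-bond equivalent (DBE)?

2

Molecular formula from the SMILES: C10H18.
DoU = (2C + 2 + N − H − X)/2 = (2·10 + 2 + 0 − 18 − 0)/2 = 4/2 = 2.
(Structurally: 1 ring(s) + 1 π bond(s) = 2.)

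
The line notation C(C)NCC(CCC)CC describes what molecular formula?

C9H21N

Heavy atoms from the SMILES: 9 C, 1 N.
Implicit hydrogens by atom environment:
  5 × C: 2 H each → 10
  3 × C: 3 H each → 9
  1 × C: 1 H
  1 × N: 1 H
  Total hydrogens = 21.
Molecular formula: C9H21N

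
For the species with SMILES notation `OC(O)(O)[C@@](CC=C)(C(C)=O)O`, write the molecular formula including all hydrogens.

C7H12O5

Heavy atoms from the SMILES: 7 C, 5 O.
Implicit hydrogens by atom environment:
  4 × O: 1 H each → 4
  3 × C: no H
  2 × C: 2 H each → 4
  1 × C: 3 H
  1 × C: 1 H
  1 × O: no H
  Total hydrogens = 12.
Molecular formula: C7H12O5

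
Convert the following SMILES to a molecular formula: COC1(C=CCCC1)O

Heavy atoms from the SMILES: 7 C, 2 O.
Implicit hydrogens by atom environment:
  3 × C: 2 H each → 6
  2 × C: 1 H each → 2
  1 × C: 3 H
  1 × C: no H
  1 × O: 1 H
  1 × O: no H
  Total hydrogens = 12.
Molecular formula: C7H12O2

C7H12O2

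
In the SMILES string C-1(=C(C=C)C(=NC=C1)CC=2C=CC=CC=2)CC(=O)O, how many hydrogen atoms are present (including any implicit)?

15

Hydrogens are implicit in SMILES; fill each atom to its normal valence:
  7 × C (aromatic): 1 H each → 7
  4 × C (aromatic): no H
  3 × C: 2 H each → 6
  1 × C: 1 H
  1 × C: no H
  1 × N (aromatic): no H
  1 × O: 1 H
  1 × O: no H
  Total hydrogens = 15.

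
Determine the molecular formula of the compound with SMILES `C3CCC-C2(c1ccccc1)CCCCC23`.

Heavy atoms from the SMILES: 16 C.
Implicit hydrogens by atom environment:
  8 × C: 2 H each → 16
  5 × C (aromatic): 1 H each → 5
  1 × C: 1 H
  1 × C: no H
  1 × C (aromatic): no H
  Total hydrogens = 22.
Molecular formula: C16H22

C16H22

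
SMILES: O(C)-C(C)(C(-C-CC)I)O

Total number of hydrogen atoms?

15

Hydrogens are implicit in SMILES; fill each atom to its normal valence:
  3 × C: 3 H each → 9
  2 × C: 2 H each → 4
  1 × C: 1 H
  1 × C: no H
  1 × I: no H
  1 × O: 1 H
  1 × O: no H
  Total hydrogens = 15.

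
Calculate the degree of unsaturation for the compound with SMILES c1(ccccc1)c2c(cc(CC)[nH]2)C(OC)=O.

Molecular formula from the SMILES: C14H15NO2.
DoU = (2C + 2 + N − H − X)/2 = (2·14 + 2 + 1 − 15 − 0)/2 = 16/2 = 8.
(Structurally: 2 ring(s) + 6 π bond(s) = 8.)

8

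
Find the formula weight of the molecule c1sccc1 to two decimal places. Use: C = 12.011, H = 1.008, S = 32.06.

84.14

Molecular formula: C4H4S.
M = 4×12.011 + 4×1.008 + 1×32.06 = 84.14 g/mol.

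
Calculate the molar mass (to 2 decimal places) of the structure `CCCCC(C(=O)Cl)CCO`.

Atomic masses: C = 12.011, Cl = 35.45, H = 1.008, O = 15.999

Molecular formula: C8H15ClO2.
M = 8×12.011 + 1×35.45 + 15×1.008 + 2×15.999 = 178.66 g/mol.

178.66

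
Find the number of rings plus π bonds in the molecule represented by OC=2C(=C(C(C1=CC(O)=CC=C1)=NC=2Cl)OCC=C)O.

9

Molecular formula from the SMILES: C14H12ClNO4.
DoU = (2C + 2 + N − H − X)/2 = (2·14 + 2 + 1 − 12 − 1)/2 = 18/2 = 9.
(Structurally: 2 ring(s) + 7 π bond(s) = 9.)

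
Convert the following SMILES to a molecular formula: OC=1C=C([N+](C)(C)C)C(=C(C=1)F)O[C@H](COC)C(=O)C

Heavy atoms from the SMILES: 14 C, 1 F, 1 N, 4 O.
Implicit hydrogens by atom environment:
  5 × C: 3 H each → 15
  4 × C (aromatic): no H
  3 × O: no H
  2 × C (aromatic): 1 H each → 2
  1 × C: 2 H
  1 × C: 1 H
  1 × C: no H
  1 × F: no H
  1 × N (charge +1): no H
  1 × O: 1 H
  Total hydrogens = 21.
Net charge +1.
Molecular formula: C14H21FNO4+

C14H21FNO4+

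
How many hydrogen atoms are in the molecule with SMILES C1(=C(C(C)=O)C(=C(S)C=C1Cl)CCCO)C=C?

15

Hydrogens are implicit in SMILES; fill each atom to its normal valence:
  5 × C (aromatic): no H
  4 × C: 2 H each → 8
  1 × C: 3 H
  1 × C (aromatic): 1 H
  1 × C: 1 H
  1 × C: no H
  1 × Cl: no H
  1 × O: 1 H
  1 × O: no H
  1 × S: 1 H
  Total hydrogens = 15.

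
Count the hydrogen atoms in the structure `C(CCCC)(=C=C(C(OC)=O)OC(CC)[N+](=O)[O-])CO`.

Hydrogens are implicit in SMILES; fill each atom to its normal valence:
  5 × C: 2 H each → 10
  4 × C: no H
  4 × O: no H
  3 × C: 3 H each → 9
  1 × C: 1 H
  1 × N (charge +1): no H
  1 × O: 1 H
  1 × O (charge -1): no H
  Total hydrogens = 21.

21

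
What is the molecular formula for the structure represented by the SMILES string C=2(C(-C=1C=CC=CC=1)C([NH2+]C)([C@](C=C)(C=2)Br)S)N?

C14H18BrN2S+

Heavy atoms from the SMILES: 1 Br, 14 C, 2 N, 1 S.
Implicit hydrogens by atom environment:
  5 × C (aromatic): 1 H each → 5
  3 × C: 1 H each → 3
  3 × C: no H
  1 × Br: no H
  1 × C: 3 H
  1 × C: 2 H
  1 × C (aromatic): no H
  1 × N (charge +1): 2 H
  1 × N: 2 H
  1 × S: 1 H
  Total hydrogens = 18.
Net charge +1.
Molecular formula: C14H18BrN2S+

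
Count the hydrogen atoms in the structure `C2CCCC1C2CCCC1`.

18

Hydrogens are implicit in SMILES; fill each atom to its normal valence:
  8 × C: 2 H each → 16
  2 × C: 1 H each → 2
  Total hydrogens = 18.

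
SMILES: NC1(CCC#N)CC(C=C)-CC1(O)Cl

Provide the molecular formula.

Heavy atoms from the SMILES: 10 C, 1 Cl, 2 N, 1 O.
Implicit hydrogens by atom environment:
  5 × C: 2 H each → 10
  3 × C: no H
  2 × C: 1 H each → 2
  1 × Cl: no H
  1 × N: 2 H
  1 × N: no H
  1 × O: 1 H
  Total hydrogens = 15.
Molecular formula: C10H15ClN2O

C10H15ClN2O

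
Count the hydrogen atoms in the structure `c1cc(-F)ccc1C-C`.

9

Hydrogens are implicit in SMILES; fill each atom to its normal valence:
  4 × C (aromatic): 1 H each → 4
  2 × C (aromatic): no H
  1 × C: 3 H
  1 × C: 2 H
  1 × F: no H
  Total hydrogens = 9.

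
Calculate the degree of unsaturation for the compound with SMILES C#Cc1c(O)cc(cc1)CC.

6

Molecular formula from the SMILES: C10H10O.
DoU = (2C + 2 + N − H − X)/2 = (2·10 + 2 + 0 − 10 − 0)/2 = 12/2 = 6.
(Structurally: 1 ring(s) + 5 π bond(s) = 6.)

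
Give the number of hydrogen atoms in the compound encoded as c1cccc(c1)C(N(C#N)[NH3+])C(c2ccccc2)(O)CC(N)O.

21

Hydrogens are implicit in SMILES; fill each atom to its normal valence:
  10 × C (aromatic): 1 H each → 10
  2 × C: 1 H each → 2
  2 × C: no H
  2 × C (aromatic): no H
  2 × N: no H
  2 × O: 1 H each → 2
  1 × C: 2 H
  1 × N (charge +1): 3 H
  1 × N: 2 H
  Total hydrogens = 21.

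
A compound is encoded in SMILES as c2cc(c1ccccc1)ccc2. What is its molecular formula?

C12H10

Heavy atoms from the SMILES: 12 C.
Implicit hydrogens by atom environment:
  10 × C (aromatic): 1 H each → 10
  2 × C (aromatic): no H
  Total hydrogens = 10.
Molecular formula: C12H10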